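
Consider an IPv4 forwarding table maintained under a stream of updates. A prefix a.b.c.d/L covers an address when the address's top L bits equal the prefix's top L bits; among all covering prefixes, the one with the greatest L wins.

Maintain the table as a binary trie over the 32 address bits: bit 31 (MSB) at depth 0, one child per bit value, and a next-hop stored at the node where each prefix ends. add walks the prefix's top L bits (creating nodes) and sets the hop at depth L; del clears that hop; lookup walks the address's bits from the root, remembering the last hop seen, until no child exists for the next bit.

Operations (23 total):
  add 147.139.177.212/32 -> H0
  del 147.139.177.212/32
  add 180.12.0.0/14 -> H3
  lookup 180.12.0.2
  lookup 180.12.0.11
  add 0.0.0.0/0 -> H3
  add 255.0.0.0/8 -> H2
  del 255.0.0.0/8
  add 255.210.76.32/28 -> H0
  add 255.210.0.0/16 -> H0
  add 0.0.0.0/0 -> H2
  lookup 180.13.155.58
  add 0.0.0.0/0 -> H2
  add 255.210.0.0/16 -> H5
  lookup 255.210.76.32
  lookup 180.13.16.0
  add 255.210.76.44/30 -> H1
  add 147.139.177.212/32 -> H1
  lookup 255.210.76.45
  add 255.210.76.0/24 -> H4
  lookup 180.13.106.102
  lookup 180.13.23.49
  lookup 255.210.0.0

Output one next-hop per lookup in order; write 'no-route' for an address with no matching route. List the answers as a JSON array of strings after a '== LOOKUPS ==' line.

Process each operation:
  add 147.139.177.212/32 -> H0 at depth 32
  del 147.139.177.212/32 (clear depth 32)
  add 180.12.0.0/14 -> H3 at depth 14
  ? 180.12.0.2  path d0:-→d1:-→d2:-→d3:-→d4:-→d5:-→d6:-→d7:-→d8:-→d9:-→d10:-→d11:-→d12:-→d13:-→d14:H3  best=H3
  ? 180.12.0.11  path d0:-→d1:-→d2:-→d3:-→d4:-→d5:-→d6:-→d7:-→d8:-→d9:-→d10:-→d11:-→d12:-→d13:-→d14:H3  best=H3
  add 0.0.0.0/0 -> H3 at depth 0
  add 255.0.0.0/8 -> H2 at depth 8
  del 255.0.0.0/8 (clear depth 8)
  add 255.210.76.32/28 -> H0 at depth 28
  add 255.210.0.0/16 -> H0 at depth 16
  add 0.0.0.0/0 -> H2 at depth 0
  ? 180.13.155.58  path d0:H2→d1:-→d2:-→d3:-→d4:-→d5:-→d6:-→d7:-→d8:-→d9:-→d10:-→d11:-→d12:-→d13:-→d14:H3  best=H3
  add 0.0.0.0/0 -> H2 at depth 0
  add 255.210.0.0/16 -> H5 at depth 16
  ? 255.210.76.32  path d0:H2→d1:-→d2:-→d3:-→d4:-→d5:-→d6:-→d7:-→d8:-→d9:-→d10:-→d11:-→d12:-→d13:-→d14:-→d15:-→d16:H5→d17:-→d18:-→d19:-→d20:-→d21:-→d22:-→d23:-→d24:-→d25:-→d26:-→d27:-→d28:H0  best=H0
  ? 180.13.16.0  path d0:H2→d1:-→d2:-→d3:-→d4:-→d5:-→d6:-→d7:-→d8:-→d9:-→d10:-→d11:-→d12:-→d13:-→d14:H3  best=H3
  add 255.210.76.44/30 -> H1 at depth 30
  add 147.139.177.212/32 -> H1 at depth 32
  ? 255.210.76.45  path d0:H2→d1:-→d2:-→d3:-→d4:-→d5:-→d6:-→d7:-→d8:-→d9:-→d10:-→d11:-→d12:-→d13:-→d14:-→d15:-→d16:H5→d17:-→d18:-→d19:-→d20:-→d21:-→d22:-→d23:-→d24:-→d25:-→d26:-→d27:-→d28:H0→d29:-→d30:H1  best=H1
  add 255.210.76.0/24 -> H4 at depth 24
  ? 180.13.106.102  path d0:H2→d1:-→d2:-→d3:-→d4:-→d5:-→d6:-→d7:-→d8:-→d9:-→d10:-→d11:-→d12:-→d13:-→d14:H3  best=H3
  ? 180.13.23.49  path d0:H2→d1:-→d2:-→d3:-→d4:-→d5:-→d6:-→d7:-→d8:-→d9:-→d10:-→d11:-→d12:-→d13:-→d14:H3  best=H3
  ? 255.210.0.0  path d0:H2→d1:-→d2:-→d3:-→d4:-→d5:-→d6:-→d7:-→d8:-→d9:-→d10:-→d11:-→d12:-→d13:-→d14:-→d15:-→d16:H5→d17:-  best=H5

== LOOKUPS ==
["H3","H3","H3","H0","H3","H1","H3","H3","H5"]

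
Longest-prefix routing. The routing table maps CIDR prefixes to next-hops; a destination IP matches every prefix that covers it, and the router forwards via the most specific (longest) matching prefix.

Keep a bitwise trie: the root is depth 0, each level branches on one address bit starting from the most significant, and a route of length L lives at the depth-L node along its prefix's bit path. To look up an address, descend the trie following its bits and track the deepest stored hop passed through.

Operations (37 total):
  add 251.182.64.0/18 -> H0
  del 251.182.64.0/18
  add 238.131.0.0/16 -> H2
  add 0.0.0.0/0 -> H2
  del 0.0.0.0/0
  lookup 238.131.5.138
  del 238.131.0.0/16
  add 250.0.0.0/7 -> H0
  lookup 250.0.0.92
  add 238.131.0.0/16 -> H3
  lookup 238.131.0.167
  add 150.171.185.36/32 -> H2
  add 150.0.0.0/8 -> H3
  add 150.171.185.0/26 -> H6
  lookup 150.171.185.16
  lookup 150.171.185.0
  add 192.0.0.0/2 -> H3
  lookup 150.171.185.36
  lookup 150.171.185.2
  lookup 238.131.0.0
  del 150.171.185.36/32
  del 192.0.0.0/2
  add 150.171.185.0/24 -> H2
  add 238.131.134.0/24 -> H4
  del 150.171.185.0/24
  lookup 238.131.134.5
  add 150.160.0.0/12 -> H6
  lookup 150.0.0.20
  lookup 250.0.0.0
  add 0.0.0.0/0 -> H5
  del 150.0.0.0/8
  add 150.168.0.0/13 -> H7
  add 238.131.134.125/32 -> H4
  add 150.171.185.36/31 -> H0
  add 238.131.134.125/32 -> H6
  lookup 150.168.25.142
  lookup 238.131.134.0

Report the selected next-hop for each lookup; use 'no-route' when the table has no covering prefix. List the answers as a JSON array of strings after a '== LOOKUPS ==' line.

Trace:
  + 251.182.64.0/18 (H0) depth=18
  del 251.182.64.0/18 (clear depth 18)
  + 238.131.0.0/16 (H2) depth=16
  + 0.0.0.0/0 (H2) depth=0
  del 0.0.0.0/0 (clear depth 0)
  lookup 238.131.5.138: bits 1110111010000011 walk d0:-→d1:-→d2:-→d3:-→d4:-→d5:-→d6:-→d7:-→d8:-→d9:-→d10:-→d11:-→d12:-→d13:-→d14:-→d15:-→d16:H2 -> H2
  del 238.131.0.0/16 (clear depth 16)
  + 250.0.0.0/7 (H0) depth=7
  lookup 250.0.0.92: bits 1111101 walk d0:-→d1:-→d2:-→d3:-→d4:-→d5:-→d6:-→d7:H0 -> H0
  + 238.131.0.0/16 (H3) depth=16
  lookup 238.131.0.167: bits 1110111010000011 walk d0:-→d1:-→d2:-→d3:-→d4:-→d5:-→d6:-→d7:-→d8:-→d9:-→d10:-→d11:-→d12:-→d13:-→d14:-→d15:-→d16:H3 -> H3
  + 150.171.185.36/32 (H2) depth=32
  + 150.0.0.0/8 (H3) depth=8
  + 150.171.185.0/26 (H6) depth=26
  lookup 150.171.185.16: bits 10010110101010111011100100 walk d0:-→d1:-→d2:-→d3:-→d4:-→d5:-→d6:-→d7:-→d8:H3→d9:-→d10:-→d11:-→d12:-→d13:-→d14:-→d15:-→d16:-→d17:-→d18:-→d19:-→d20:-→d21:-→d22:-→d23:-→d24:-→d25:-→d26:H6 -> H6
  lookup 150.171.185.0: bits 10010110101010111011100100 walk d0:-→d1:-→d2:-→d3:-→d4:-→d5:-→d6:-→d7:-→d8:H3→d9:-→d10:-→d11:-→d12:-→d13:-→d14:-→d15:-→d16:-→d17:-→d18:-→d19:-→d20:-→d21:-→d22:-→d23:-→d24:-→d25:-→d26:H6 -> H6
  + 192.0.0.0/2 (H3) depth=2
  lookup 150.171.185.36: bits 10010110101010111011100100100100 walk d0:-→d1:-→d2:-→d3:-→d4:-→d5:-→d6:-→d7:-→d8:H3→d9:-→d10:-→d11:-→d12:-→d13:-→d14:-→d15:-→d16:-→d17:-→d18:-→d19:-→d20:-→d21:-→d22:-→d23:-→d24:-→d25:-→d26:H6→d27:-→d28:-→d29:-→d30:-→d31:-→d32:H2 -> H2
  lookup 150.171.185.2: bits 10010110101010111011100100 walk d0:-→d1:-→d2:-→d3:-→d4:-→d5:-→d6:-→d7:-→d8:H3→d9:-→d10:-→d11:-→d12:-→d13:-→d14:-→d15:-→d16:-→d17:-→d18:-→d19:-→d20:-→d21:-→d22:-→d23:-→d24:-→d25:-→d26:H6 -> H6
  lookup 238.131.0.0: bits 1110111010000011 walk d0:-→d1:-→d2:H3→d3:-→d4:-→d5:-→d6:-→d7:-→d8:-→d9:-→d10:-→d11:-→d12:-→d13:-→d14:-→d15:-→d16:H3 -> H3
  del 150.171.185.36/32 (clear depth 32)
  del 192.0.0.0/2 (clear depth 2)
  + 150.171.185.0/24 (H2) depth=24
  + 238.131.134.0/24 (H4) depth=24
  del 150.171.185.0/24 (clear depth 24)
  lookup 238.131.134.5: bits 111011101000001110000110 walk d0:-→d1:-→d2:-→d3:-→d4:-→d5:-→d6:-→d7:-→d8:-→d9:-→d10:-→d11:-→d12:-→d13:-→d14:-→d15:-→d16:H3→d17:-→d18:-→d19:-→d20:-→d21:-→d22:-→d23:-→d24:H4 -> H4
  + 150.160.0.0/12 (H6) depth=12
  lookup 150.0.0.20: bits 10010110 walk d0:-→d1:-→d2:-→d3:-→d4:-→d5:-→d6:-→d7:-→d8:H3 -> H3
  lookup 250.0.0.0: bits 1111101 walk d0:-→d1:-→d2:-→d3:-→d4:-→d5:-→d6:-→d7:H0 -> H0
  + 0.0.0.0/0 (H5) depth=0
  del 150.0.0.0/8 (clear depth 8)
  + 150.168.0.0/13 (H7) depth=13
  + 238.131.134.125/32 (H4) depth=32
  + 150.171.185.36/31 (H0) depth=31
  + 238.131.134.125/32 (H6) depth=32
  lookup 150.168.25.142: bits 10010110101010 walk d0:H5→d1:-→d2:-→d3:-→d4:-→d5:-→d6:-→d7:-→d8:-→d9:-→d10:-→d11:-→d12:H6→d13:H7→d14:- -> H7
  lookup 238.131.134.0: bits 1110111010000011100001100 walk d0:H5→d1:-→d2:-→d3:-→d4:-→d5:-→d6:-→d7:-→d8:-→d9:-→d10:-→d11:-→d12:-→d13:-→d14:-→d15:-→d16:H3→d17:-→d18:-→d19:-→d20:-→d21:-→d22:-→d23:-→d24:H4→d25:- -> H4

== LOOKUPS ==
["H2","H0","H3","H6","H6","H2","H6","H3","H4","H3","H0","H7","H4"]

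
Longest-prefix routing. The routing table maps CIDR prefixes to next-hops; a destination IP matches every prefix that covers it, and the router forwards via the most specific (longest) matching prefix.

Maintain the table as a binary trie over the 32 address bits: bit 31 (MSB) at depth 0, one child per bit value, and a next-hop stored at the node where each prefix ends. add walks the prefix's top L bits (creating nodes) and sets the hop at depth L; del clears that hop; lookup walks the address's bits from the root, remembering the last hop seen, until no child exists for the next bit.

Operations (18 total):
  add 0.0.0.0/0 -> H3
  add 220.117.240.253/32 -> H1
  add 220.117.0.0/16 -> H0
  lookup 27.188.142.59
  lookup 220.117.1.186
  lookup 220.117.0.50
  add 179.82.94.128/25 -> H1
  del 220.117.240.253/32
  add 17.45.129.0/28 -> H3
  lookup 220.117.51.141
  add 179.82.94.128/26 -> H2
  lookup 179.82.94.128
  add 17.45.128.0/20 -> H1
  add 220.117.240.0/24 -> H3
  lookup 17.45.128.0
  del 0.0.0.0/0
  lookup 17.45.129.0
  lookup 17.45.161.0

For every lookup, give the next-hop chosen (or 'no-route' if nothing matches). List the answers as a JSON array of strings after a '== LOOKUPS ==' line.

Process each operation:
  + 0.0.0.0/0 (H3) depth=0
  + 220.117.240.253/32 (H1) depth=32
  + 220.117.0.0/16 (H0) depth=16
  Q 27.188.142.59: descend ε ; hops seen [H3] ; pick H3
  Q 220.117.1.186: descend 1101110001110101 ; hops seen [H3,H0] ; pick H0
  Q 220.117.0.50: descend 1101110001110101 ; hops seen [H3,H0] ; pick H0
  + 179.82.94.128/25 (H1) depth=25
  del 220.117.240.253/32 (clear depth 32)
  + 17.45.129.0/28 (H3) depth=28
  Q 220.117.51.141: descend 1101110001110101 ; hops seen [H3,H0] ; pick H0
  + 179.82.94.128/26 (H2) depth=26
  Q 179.82.94.128: descend 10110011010100100101111010 ; hops seen [H3,H1,H2] ; pick H2
  + 17.45.128.0/20 (H1) depth=20
  + 220.117.240.0/24 (H3) depth=24
  Q 17.45.128.0: descend 00010001001011011000000 ; hops seen [H3,H1] ; pick H1
  del 0.0.0.0/0 (clear depth 0)
  Q 17.45.129.0: descend 0001000100101101100000010000 ; hops seen [H1,H3] ; pick H3
  Q 17.45.161.0: descend 000100010010110110 ; hops seen [∅] ; pick no-route

== LOOKUPS ==
["H3","H0","H0","H0","H2","H1","H3","no-route"]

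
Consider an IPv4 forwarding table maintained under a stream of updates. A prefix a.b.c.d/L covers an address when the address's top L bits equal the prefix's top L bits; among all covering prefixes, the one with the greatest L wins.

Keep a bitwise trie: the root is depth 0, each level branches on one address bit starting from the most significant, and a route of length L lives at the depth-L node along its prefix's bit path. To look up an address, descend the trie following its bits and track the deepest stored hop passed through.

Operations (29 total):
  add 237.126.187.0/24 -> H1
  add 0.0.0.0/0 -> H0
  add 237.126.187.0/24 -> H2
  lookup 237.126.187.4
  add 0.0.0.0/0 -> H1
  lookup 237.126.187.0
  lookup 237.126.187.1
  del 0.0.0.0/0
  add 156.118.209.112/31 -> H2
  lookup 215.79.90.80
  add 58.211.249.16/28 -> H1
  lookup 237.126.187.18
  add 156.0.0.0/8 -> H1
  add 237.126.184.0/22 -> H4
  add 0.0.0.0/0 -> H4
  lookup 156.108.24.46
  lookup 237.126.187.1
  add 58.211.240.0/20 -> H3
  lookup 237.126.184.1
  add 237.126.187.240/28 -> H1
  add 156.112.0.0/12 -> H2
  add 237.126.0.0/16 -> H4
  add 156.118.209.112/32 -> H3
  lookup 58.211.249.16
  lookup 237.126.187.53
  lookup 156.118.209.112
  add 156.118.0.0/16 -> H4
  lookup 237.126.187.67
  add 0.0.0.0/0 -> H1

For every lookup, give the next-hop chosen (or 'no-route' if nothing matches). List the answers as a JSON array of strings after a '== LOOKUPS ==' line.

Process each operation:
  + 237.126.187.0/24 (H1) depth=24
  + 0.0.0.0/0 (H0) depth=0
  + 237.126.187.0/24 (H2) depth=24
  Q 237.126.187.4: descend 111011010111111010111011 ; hops seen [H0,H2] ; pick H2
  + 0.0.0.0/0 (H1) depth=0
  Q 237.126.187.0: descend 111011010111111010111011 ; hops seen [H1,H2] ; pick H2
  Q 237.126.187.1: descend 111011010111111010111011 ; hops seen [H1,H2] ; pick H2
  del 0.0.0.0/0 (clear depth 0)
  + 156.118.209.112/31 (H2) depth=31
  Q 215.79.90.80: descend 11 ; hops seen [∅] ; pick no-route
  + 58.211.249.16/28 (H1) depth=28
  Q 237.126.187.18: descend 111011010111111010111011 ; hops seen [H2] ; pick H2
  + 156.0.0.0/8 (H1) depth=8
  + 237.126.184.0/22 (H4) depth=22
  + 0.0.0.0/0 (H4) depth=0
  Q 156.108.24.46: descend 10011100011 ; hops seen [H4,H1] ; pick H1
  Q 237.126.187.1: descend 111011010111111010111011 ; hops seen [H4,H4,H2] ; pick H2
  + 58.211.240.0/20 (H3) depth=20
  Q 237.126.184.1: descend 1110110101111110101110 ; hops seen [H4,H4] ; pick H4
  + 237.126.187.240/28 (H1) depth=28
  + 156.112.0.0/12 (H2) depth=12
  + 237.126.0.0/16 (H4) depth=16
  + 156.118.209.112/32 (H3) depth=32
  Q 58.211.249.16: descend 0011101011010011111110010001 ; hops seen [H4,H3,H1] ; pick H1
  Q 237.126.187.53: descend 111011010111111010111011 ; hops seen [H4,H4,H4,H2] ; pick H2
  Q 156.118.209.112: descend 10011100011101101101000101110000 ; hops seen [H4,H1,H2,H2,H3] ; pick H3
  + 156.118.0.0/16 (H4) depth=16
  Q 237.126.187.67: descend 111011010111111010111011 ; hops seen [H4,H4,H4,H2] ; pick H2
  + 0.0.0.0/0 (H1) depth=0

== LOOKUPS ==
["H2","H2","H2","no-route","H2","H1","H2","H4","H1","H2","H3","H2"]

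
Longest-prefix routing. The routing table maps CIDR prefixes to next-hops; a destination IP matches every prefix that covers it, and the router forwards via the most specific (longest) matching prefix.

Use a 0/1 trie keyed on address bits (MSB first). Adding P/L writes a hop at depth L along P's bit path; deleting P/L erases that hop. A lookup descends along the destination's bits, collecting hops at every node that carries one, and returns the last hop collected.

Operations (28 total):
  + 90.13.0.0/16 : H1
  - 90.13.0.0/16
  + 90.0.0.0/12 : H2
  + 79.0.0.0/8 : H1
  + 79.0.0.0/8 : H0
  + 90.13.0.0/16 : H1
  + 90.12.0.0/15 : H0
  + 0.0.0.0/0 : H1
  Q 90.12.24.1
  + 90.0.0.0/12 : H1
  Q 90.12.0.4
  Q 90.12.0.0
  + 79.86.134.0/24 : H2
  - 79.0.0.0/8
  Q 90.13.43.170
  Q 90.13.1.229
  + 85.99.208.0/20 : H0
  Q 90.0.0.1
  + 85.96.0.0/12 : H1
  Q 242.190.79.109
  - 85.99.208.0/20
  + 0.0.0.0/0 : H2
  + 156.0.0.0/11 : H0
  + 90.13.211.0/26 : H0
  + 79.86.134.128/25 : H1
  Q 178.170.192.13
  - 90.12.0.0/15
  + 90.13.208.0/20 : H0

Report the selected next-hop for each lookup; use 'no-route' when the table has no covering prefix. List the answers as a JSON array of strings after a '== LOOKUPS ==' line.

Apply in order:
  add 90.13.0.0/16 -> H1 at depth 16
  del 90.13.0.0/16 (clear depth 16)
  add 90.0.0.0/12 -> H2 at depth 12
  add 79.0.0.0/8 -> H1 at depth 8
  add 79.0.0.0/8 -> H0 at depth 8
  add 90.13.0.0/16 -> H1 at depth 16
  add 90.12.0.0/15 -> H0 at depth 15
  add 0.0.0.0/0 -> H1 at depth 0
  Q 90.12.24.1: descend 010110100000110 ; hops seen [H1,H2,H0] ; pick H0
  add 90.0.0.0/12 -> H1 at depth 12
  Q 90.12.0.4: descend 010110100000110 ; hops seen [H1,H1,H0] ; pick H0
  Q 90.12.0.0: descend 010110100000110 ; hops seen [H1,H1,H0] ; pick H0
  add 79.86.134.0/24 -> H2 at depth 24
  del 79.0.0.0/8 (clear depth 8)
  Q 90.13.43.170: descend 0101101000001101 ; hops seen [H1,H1,H0,H1] ; pick H1
  Q 90.13.1.229: descend 0101101000001101 ; hops seen [H1,H1,H0,H1] ; pick H1
  add 85.99.208.0/20 -> H0 at depth 20
  Q 90.0.0.1: descend 010110100000 ; hops seen [H1,H1] ; pick H1
  add 85.96.0.0/12 -> H1 at depth 12
  Q 242.190.79.109: descend ε ; hops seen [H1] ; pick H1
  del 85.99.208.0/20 (clear depth 20)
  add 0.0.0.0/0 -> H2 at depth 0
  add 156.0.0.0/11 -> H0 at depth 11
  add 90.13.211.0/26 -> H0 at depth 26
  add 79.86.134.128/25 -> H1 at depth 25
  Q 178.170.192.13: descend 10 ; hops seen [H2] ; pick H2
  del 90.12.0.0/15 (clear depth 15)
  add 90.13.208.0/20 -> H0 at depth 20

== LOOKUPS ==
["H0","H0","H0","H1","H1","H1","H1","H2"]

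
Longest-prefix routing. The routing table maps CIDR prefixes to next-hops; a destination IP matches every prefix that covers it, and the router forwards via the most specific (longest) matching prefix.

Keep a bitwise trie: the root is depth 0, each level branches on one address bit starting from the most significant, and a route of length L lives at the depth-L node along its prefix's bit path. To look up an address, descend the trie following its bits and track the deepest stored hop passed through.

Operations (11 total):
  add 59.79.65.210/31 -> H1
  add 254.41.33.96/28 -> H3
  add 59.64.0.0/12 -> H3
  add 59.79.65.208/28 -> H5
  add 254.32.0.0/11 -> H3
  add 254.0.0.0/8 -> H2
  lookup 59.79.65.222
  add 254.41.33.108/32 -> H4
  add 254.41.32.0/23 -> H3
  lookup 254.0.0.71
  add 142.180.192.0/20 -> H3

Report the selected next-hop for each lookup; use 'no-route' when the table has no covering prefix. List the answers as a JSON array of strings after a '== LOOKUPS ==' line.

Trace:
  add 59.79.65.210/31 -> H1 at depth 31
  add 254.41.33.96/28 -> H3 at depth 28
  add 59.64.0.0/12 -> H3 at depth 12
  add 59.79.65.208/28 -> H5 at depth 28
  add 254.32.0.0/11 -> H3 at depth 11
  add 254.0.0.0/8 -> H2 at depth 8
  Q 59.79.65.222: descend 0011101101001111010000011101 ; hops seen [H3,H5] ; pick H5
  add 254.41.33.108/32 -> H4 at depth 32
  add 254.41.32.0/23 -> H3 at depth 23
  Q 254.0.0.71: descend 1111111000 ; hops seen [H2] ; pick H2
  add 142.180.192.0/20 -> H3 at depth 20

== LOOKUPS ==
["H5","H2"]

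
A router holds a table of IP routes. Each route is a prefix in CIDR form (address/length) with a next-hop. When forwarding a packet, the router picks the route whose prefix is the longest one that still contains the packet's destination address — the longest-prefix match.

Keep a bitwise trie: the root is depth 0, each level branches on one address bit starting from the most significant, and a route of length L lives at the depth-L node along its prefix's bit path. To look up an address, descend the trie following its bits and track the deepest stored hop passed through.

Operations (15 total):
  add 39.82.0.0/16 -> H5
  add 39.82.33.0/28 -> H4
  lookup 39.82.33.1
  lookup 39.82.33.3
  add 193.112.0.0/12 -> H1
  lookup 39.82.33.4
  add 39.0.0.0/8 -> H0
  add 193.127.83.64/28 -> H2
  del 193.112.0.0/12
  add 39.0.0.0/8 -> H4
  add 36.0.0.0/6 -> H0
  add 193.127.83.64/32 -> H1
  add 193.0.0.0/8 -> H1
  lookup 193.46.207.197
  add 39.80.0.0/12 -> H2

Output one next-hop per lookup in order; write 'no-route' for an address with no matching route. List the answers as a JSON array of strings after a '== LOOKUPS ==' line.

Apply in order:
  + 39.82.0.0/16 (H5) depth=16
  + 39.82.33.0/28 (H4) depth=28
  lookup 39.82.33.1: bits 0010011101010010001000010000 walk d0:-→d1:-→d2:-→d3:-→d4:-→d5:-→d6:-→d7:-→d8:-→d9:-→d10:-→d11:-→d12:-→d13:-→d14:-→d15:-→d16:H5→d17:-→d18:-→d19:-→d20:-→d21:-→d22:-→d23:-→d24:-→d25:-→d26:-→d27:-→d28:H4 -> H4
  lookup 39.82.33.3: bits 0010011101010010001000010000 walk d0:-→d1:-→d2:-→d3:-→d4:-→d5:-→d6:-→d7:-→d8:-→d9:-→d10:-→d11:-→d12:-→d13:-→d14:-→d15:-→d16:H5→d17:-→d18:-→d19:-→d20:-→d21:-→d22:-→d23:-→d24:-→d25:-→d26:-→d27:-→d28:H4 -> H4
  + 193.112.0.0/12 (H1) depth=12
  lookup 39.82.33.4: bits 0010011101010010001000010000 walk d0:-→d1:-→d2:-→d3:-→d4:-→d5:-→d6:-→d7:-→d8:-→d9:-→d10:-→d11:-→d12:-→d13:-→d14:-→d15:-→d16:H5→d17:-→d18:-→d19:-→d20:-→d21:-→d22:-→d23:-→d24:-→d25:-→d26:-→d27:-→d28:H4 -> H4
  + 39.0.0.0/8 (H0) depth=8
  + 193.127.83.64/28 (H2) depth=28
  del 193.112.0.0/12 (clear depth 12)
  + 39.0.0.0/8 (H4) depth=8
  + 36.0.0.0/6 (H0) depth=6
  + 193.127.83.64/32 (H1) depth=32
  + 193.0.0.0/8 (H1) depth=8
  lookup 193.46.207.197: bits 110000010 walk d0:-→d1:-→d2:-→d3:-→d4:-→d5:-→d6:-→d7:-→d8:H1→d9:- -> H1
  + 39.80.0.0/12 (H2) depth=12

== LOOKUPS ==
["H4","H4","H4","H1"]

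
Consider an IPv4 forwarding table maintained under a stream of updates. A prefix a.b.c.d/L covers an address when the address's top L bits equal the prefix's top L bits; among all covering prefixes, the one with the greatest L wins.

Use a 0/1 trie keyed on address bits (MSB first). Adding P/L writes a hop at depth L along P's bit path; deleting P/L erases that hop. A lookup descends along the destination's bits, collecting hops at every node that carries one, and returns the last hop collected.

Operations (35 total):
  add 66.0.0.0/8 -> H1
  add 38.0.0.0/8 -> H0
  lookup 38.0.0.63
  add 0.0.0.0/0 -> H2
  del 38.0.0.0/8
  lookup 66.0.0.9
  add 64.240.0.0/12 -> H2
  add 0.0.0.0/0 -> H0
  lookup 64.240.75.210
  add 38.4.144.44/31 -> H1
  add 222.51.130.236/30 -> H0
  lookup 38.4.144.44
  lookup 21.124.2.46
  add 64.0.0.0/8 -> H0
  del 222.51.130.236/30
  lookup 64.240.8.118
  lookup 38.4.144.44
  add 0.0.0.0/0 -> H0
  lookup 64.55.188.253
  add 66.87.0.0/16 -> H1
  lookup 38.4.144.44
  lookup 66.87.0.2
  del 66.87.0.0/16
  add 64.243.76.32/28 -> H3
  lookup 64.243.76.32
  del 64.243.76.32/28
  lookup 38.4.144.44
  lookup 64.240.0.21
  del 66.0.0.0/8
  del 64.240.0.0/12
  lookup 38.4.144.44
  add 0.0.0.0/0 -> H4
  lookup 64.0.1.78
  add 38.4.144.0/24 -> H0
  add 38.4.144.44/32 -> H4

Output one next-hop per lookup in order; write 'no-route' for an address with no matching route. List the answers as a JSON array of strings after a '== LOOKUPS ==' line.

Apply in order:
  add 66.0.0.0/8 -> H1 at depth 8
  add 38.0.0.0/8 -> H0 at depth 8
  lookup 38.0.0.63: bits 00100110 walk d0:-→d1:-→d2:-→d3:-→d4:-→d5:-→d6:-→d7:-→d8:H0 -> H0
  add 0.0.0.0/0 -> H2 at depth 0
  del 38.0.0.0/8 (clear depth 8)
  lookup 66.0.0.9: bits 01000010 walk d0:H2→d1:-→d2:-→d3:-→d4:-→d5:-→d6:-→d7:-→d8:H1 -> H1
  add 64.240.0.0/12 -> H2 at depth 12
  add 0.0.0.0/0 -> H0 at depth 0
  lookup 64.240.75.210: bits 010000001111 walk d0:H0→d1:-→d2:-→d3:-→d4:-→d5:-→d6:-→d7:-→d8:-→d9:-→d10:-→d11:-→d12:H2 -> H2
  add 38.4.144.44/31 -> H1 at depth 31
  add 222.51.130.236/30 -> H0 at depth 30
  lookup 38.4.144.44: bits 0010011000000100100100000010110 walk d0:H0→d1:-→d2:-→d3:-→d4:-→d5:-→d6:-→d7:-→d8:-→d9:-→d10:-→d11:-→d12:-→d13:-→d14:-→d15:-→d16:-→d17:-→d18:-→d19:-→d20:-→d21:-→d22:-→d23:-→d24:-→d25:-→d26:-→d27:-→d28:-→d29:-→d30:-→d31:H1 -> H1
  lookup 21.124.2.46: bits 00 walk d0:H0→d1:-→d2:- -> H0
  add 64.0.0.0/8 -> H0 at depth 8
  del 222.51.130.236/30 (clear depth 30)
  lookup 64.240.8.118: bits 010000001111 walk d0:H0→d1:-→d2:-→d3:-→d4:-→d5:-→d6:-→d7:-→d8:H0→d9:-→d10:-→d11:-→d12:H2 -> H2
  lookup 38.4.144.44: bits 0010011000000100100100000010110 walk d0:H0→d1:-→d2:-→d3:-→d4:-→d5:-→d6:-→d7:-→d8:-→d9:-→d10:-→d11:-→d12:-→d13:-→d14:-→d15:-→d16:-→d17:-→d18:-→d19:-→d20:-→d21:-→d22:-→d23:-→d24:-→d25:-→d26:-→d27:-→d28:-→d29:-→d30:-→d31:H1 -> H1
  add 0.0.0.0/0 -> H0 at depth 0
  lookup 64.55.188.253: bits 01000000 walk d0:H0→d1:-→d2:-→d3:-→d4:-→d5:-→d6:-→d7:-→d8:H0 -> H0
  add 66.87.0.0/16 -> H1 at depth 16
  lookup 38.4.144.44: bits 0010011000000100100100000010110 walk d0:H0→d1:-→d2:-→d3:-→d4:-→d5:-→d6:-→d7:-→d8:-→d9:-→d10:-→d11:-→d12:-→d13:-→d14:-→d15:-→d16:-→d17:-→d18:-→d19:-→d20:-→d21:-→d22:-→d23:-→d24:-→d25:-→d26:-→d27:-→d28:-→d29:-→d30:-→d31:H1 -> H1
  lookup 66.87.0.2: bits 0100001001010111 walk d0:H0→d1:-→d2:-→d3:-→d4:-→d5:-→d6:-→d7:-→d8:H1→d9:-→d10:-→d11:-→d12:-→d13:-→d14:-→d15:-→d16:H1 -> H1
  del 66.87.0.0/16 (clear depth 16)
  add 64.243.76.32/28 -> H3 at depth 28
  lookup 64.243.76.32: bits 0100000011110011010011000010 walk d0:H0→d1:-→d2:-→d3:-→d4:-→d5:-→d6:-→d7:-→d8:H0→d9:-→d10:-→d11:-→d12:H2→d13:-→d14:-→d15:-→d16:-→d17:-→d18:-→d19:-→d20:-→d21:-→d22:-→d23:-→d24:-→d25:-→d26:-→d27:-→d28:H3 -> H3
  del 64.243.76.32/28 (clear depth 28)
  lookup 38.4.144.44: bits 0010011000000100100100000010110 walk d0:H0→d1:-→d2:-→d3:-→d4:-→d5:-→d6:-→d7:-→d8:-→d9:-→d10:-→d11:-→d12:-→d13:-→d14:-→d15:-→d16:-→d17:-→d18:-→d19:-→d20:-→d21:-→d22:-→d23:-→d24:-→d25:-→d26:-→d27:-→d28:-→d29:-→d30:-→d31:H1 -> H1
  lookup 64.240.0.21: bits 01000000111100 walk d0:H0→d1:-→d2:-→d3:-→d4:-→d5:-→d6:-→d7:-→d8:H0→d9:-→d10:-→d11:-→d12:H2→d13:-→d14:- -> H2
  del 66.0.0.0/8 (clear depth 8)
  del 64.240.0.0/12 (clear depth 12)
  lookup 38.4.144.44: bits 0010011000000100100100000010110 walk d0:H0→d1:-→d2:-→d3:-→d4:-→d5:-→d6:-→d7:-→d8:-→d9:-→d10:-→d11:-→d12:-→d13:-→d14:-→d15:-→d16:-→d17:-→d18:-→d19:-→d20:-→d21:-→d22:-→d23:-→d24:-→d25:-→d26:-→d27:-→d28:-→d29:-→d30:-→d31:H1 -> H1
  add 0.0.0.0/0 -> H4 at depth 0
  lookup 64.0.1.78: bits 01000000 walk d0:H4→d1:-→d2:-→d3:-→d4:-→d5:-→d6:-→d7:-→d8:H0 -> H0
  add 38.4.144.0/24 -> H0 at depth 24
  add 38.4.144.44/32 -> H4 at depth 32

== LOOKUPS ==
["H0","H1","H2","H1","H0","H2","H1","H0","H1","H1","H3","H1","H2","H1","H0"]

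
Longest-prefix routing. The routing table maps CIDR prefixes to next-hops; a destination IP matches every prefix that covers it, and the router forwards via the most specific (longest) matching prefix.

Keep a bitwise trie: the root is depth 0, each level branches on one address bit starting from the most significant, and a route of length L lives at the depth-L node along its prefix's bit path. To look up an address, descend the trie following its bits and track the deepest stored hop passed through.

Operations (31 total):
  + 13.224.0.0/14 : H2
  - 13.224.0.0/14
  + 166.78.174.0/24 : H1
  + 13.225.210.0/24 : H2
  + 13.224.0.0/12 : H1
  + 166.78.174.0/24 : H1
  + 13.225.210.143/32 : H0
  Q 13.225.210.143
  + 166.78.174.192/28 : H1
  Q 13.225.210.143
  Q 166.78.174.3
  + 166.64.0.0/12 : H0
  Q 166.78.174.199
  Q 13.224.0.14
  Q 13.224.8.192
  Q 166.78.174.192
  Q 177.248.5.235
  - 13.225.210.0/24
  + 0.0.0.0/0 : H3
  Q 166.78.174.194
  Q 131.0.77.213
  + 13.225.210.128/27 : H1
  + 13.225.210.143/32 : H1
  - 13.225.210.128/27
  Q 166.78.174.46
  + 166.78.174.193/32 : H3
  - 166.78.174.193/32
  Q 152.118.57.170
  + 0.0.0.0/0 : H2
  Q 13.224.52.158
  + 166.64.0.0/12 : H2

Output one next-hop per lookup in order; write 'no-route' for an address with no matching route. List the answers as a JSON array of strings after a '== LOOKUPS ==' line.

Trace:
  + 13.224.0.0/14 (H2) depth=14
  - 13.224.0.0/14 clear@14
  + 166.78.174.0/24 (H1) depth=24
  + 13.225.210.0/24 (H2) depth=24
  + 13.224.0.0/12 (H1) depth=12
  + 166.78.174.0/24 (H1) depth=24
  + 13.225.210.143/32 (H0) depth=32
  Q 13.225.210.143: descend 00001101111000011101001010001111 ; hops seen [H1,H2,H0] ; pick H0
  + 166.78.174.192/28 (H1) depth=28
  Q 13.225.210.143: descend 00001101111000011101001010001111 ; hops seen [H1,H2,H0] ; pick H0
  Q 166.78.174.3: descend 101001100100111010101110 ; hops seen [H1] ; pick H1
  + 166.64.0.0/12 (H0) depth=12
  Q 166.78.174.199: descend 1010011001001110101011101100 ; hops seen [H0,H1,H1] ; pick H1
  Q 13.224.0.14: descend 000011011110000 ; hops seen [H1] ; pick H1
  Q 13.224.8.192: descend 000011011110000 ; hops seen [H1] ; pick H1
  Q 166.78.174.192: descend 1010011001001110101011101100 ; hops seen [H0,H1,H1] ; pick H1
  Q 177.248.5.235: descend 101 ; hops seen [∅] ; pick no-route
  - 13.225.210.0/24 clear@24
  + 0.0.0.0/0 (H3) depth=0
  Q 166.78.174.194: descend 1010011001001110101011101100 ; hops seen [H3,H0,H1,H1] ; pick H1
  Q 131.0.77.213: descend 10 ; hops seen [H3] ; pick H3
  + 13.225.210.128/27 (H1) depth=27
  + 13.225.210.143/32 (H1) depth=32
  - 13.225.210.128/27 clear@27
  Q 166.78.174.46: descend 101001100100111010101110 ; hops seen [H3,H0,H1] ; pick H1
  + 166.78.174.193/32 (H3) depth=32
  - 166.78.174.193/32 clear@32
  Q 152.118.57.170: descend 10 ; hops seen [H3] ; pick H3
  + 0.0.0.0/0 (H2) depth=0
  Q 13.224.52.158: descend 000011011110000 ; hops seen [H2,H1] ; pick H1
  + 166.64.0.0/12 (H2) depth=12

== LOOKUPS ==
["H0","H0","H1","H1","H1","H1","H1","no-route","H1","H3","H1","H3","H1"]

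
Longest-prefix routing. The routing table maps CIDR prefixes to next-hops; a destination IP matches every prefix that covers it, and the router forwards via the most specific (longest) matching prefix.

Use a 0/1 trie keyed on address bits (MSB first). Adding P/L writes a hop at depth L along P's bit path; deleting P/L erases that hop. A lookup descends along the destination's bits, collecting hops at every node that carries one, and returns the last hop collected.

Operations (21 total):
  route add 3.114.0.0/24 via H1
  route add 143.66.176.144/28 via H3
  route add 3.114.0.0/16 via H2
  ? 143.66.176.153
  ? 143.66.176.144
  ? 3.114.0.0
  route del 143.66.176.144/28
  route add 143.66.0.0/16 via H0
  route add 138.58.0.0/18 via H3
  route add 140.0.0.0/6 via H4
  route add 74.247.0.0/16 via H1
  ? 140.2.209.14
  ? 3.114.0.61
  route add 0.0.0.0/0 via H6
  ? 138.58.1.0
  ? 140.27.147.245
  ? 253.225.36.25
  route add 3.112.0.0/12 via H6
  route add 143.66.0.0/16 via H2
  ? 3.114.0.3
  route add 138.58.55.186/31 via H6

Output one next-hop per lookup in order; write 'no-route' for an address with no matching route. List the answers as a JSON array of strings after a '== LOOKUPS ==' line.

Trace:
  add 3.114.0.0/24 -> H1 at depth 24
  add 143.66.176.144/28 -> H3 at depth 28
  add 3.114.0.0/16 -> H2 at depth 16
  ? 143.66.176.153  path d0:-→d1:-→d2:-→d3:-→d4:-→d5:-→d6:-→d7:-→d8:-→d9:-→d10:-→d11:-→d12:-→d13:-→d14:-→d15:-→d16:-→d17:-→d18:-→d19:-→d20:-→d21:-→d22:-→d23:-→d24:-→d25:-→d26:-→d27:-→d28:H3  best=H3
  ? 143.66.176.144  path d0:-→d1:-→d2:-→d3:-→d4:-→d5:-→d6:-→d7:-→d8:-→d9:-→d10:-→d11:-→d12:-→d13:-→d14:-→d15:-→d16:-→d17:-→d18:-→d19:-→d20:-→d21:-→d22:-→d23:-→d24:-→d25:-→d26:-→d27:-→d28:H3  best=H3
  ? 3.114.0.0  path d0:-→d1:-→d2:-→d3:-→d4:-→d5:-→d6:-→d7:-→d8:-→d9:-→d10:-→d11:-→d12:-→d13:-→d14:-→d15:-→d16:H2→d17:-→d18:-→d19:-→d20:-→d21:-→d22:-→d23:-→d24:H1  best=H1
  - 143.66.176.144/28 clear@28
  add 143.66.0.0/16 -> H0 at depth 16
  add 138.58.0.0/18 -> H3 at depth 18
  add 140.0.0.0/6 -> H4 at depth 6
  add 74.247.0.0/16 -> H1 at depth 16
  ? 140.2.209.14  path d0:-→d1:-→d2:-→d3:-→d4:-→d5:-→d6:H4  best=H4
  ? 3.114.0.61  path d0:-→d1:-→d2:-→d3:-→d4:-→d5:-→d6:-→d7:-→d8:-→d9:-→d10:-→d11:-→d12:-→d13:-→d14:-→d15:-→d16:H2→d17:-→d18:-→d19:-→d20:-→d21:-→d22:-→d23:-→d24:H1  best=H1
  add 0.0.0.0/0 -> H6 at depth 0
  ? 138.58.1.0  path d0:H6→d1:-→d2:-→d3:-→d4:-→d5:-→d6:-→d7:-→d8:-→d9:-→d10:-→d11:-→d12:-→d13:-→d14:-→d15:-→d16:-→d17:-→d18:H3  best=H3
  ? 140.27.147.245  path d0:H6→d1:-→d2:-→d3:-→d4:-→d5:-→d6:H4  best=H4
  ? 253.225.36.25  path d0:H6→d1:-  best=H6
  add 3.112.0.0/12 -> H6 at depth 12
  add 143.66.0.0/16 -> H2 at depth 16
  ? 3.114.0.3  path d0:H6→d1:-→d2:-→d3:-→d4:-→d5:-→d6:-→d7:-→d8:-→d9:-→d10:-→d11:-→d12:H6→d13:-→d14:-→d15:-→d16:H2→d17:-→d18:-→d19:-→d20:-→d21:-→d22:-→d23:-→d24:H1  best=H1
  add 138.58.55.186/31 -> H6 at depth 31

== LOOKUPS ==
["H3","H3","H1","H4","H1","H3","H4","H6","H1"]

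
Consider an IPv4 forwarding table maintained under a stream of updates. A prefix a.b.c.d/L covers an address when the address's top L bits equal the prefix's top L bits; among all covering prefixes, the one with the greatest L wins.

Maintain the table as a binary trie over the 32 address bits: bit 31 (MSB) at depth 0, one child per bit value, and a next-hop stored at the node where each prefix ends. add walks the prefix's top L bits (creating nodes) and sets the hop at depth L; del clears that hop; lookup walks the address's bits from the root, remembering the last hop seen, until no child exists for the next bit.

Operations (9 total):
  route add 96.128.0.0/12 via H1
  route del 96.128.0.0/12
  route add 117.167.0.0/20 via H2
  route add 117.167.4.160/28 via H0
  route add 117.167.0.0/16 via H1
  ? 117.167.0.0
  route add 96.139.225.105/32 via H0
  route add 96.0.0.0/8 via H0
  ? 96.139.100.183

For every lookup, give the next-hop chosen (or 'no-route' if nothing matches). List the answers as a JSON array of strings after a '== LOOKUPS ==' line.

Trace:
  add 96.128.0.0/12 -> H1 at depth 12
  del 96.128.0.0/12 (clear depth 12)
  add 117.167.0.0/20 -> H2 at depth 20
  add 117.167.4.160/28 -> H0 at depth 28
  add 117.167.0.0/16 -> H1 at depth 16
  ? 117.167.0.0  path d0:-→d1:-→d2:-→d3:-→d4:-→d5:-→d6:-→d7:-→d8:-→d9:-→d10:-→d11:-→d12:-→d13:-→d14:-→d15:-→d16:H1→d17:-→d18:-→d19:-→d20:H2→d21:-  best=H2
  add 96.139.225.105/32 -> H0 at depth 32
  add 96.0.0.0/8 -> H0 at depth 8
  ? 96.139.100.183  path d0:-→d1:-→d2:-→d3:-→d4:-→d5:-→d6:-→d7:-→d8:H0→d9:-→d10:-→d11:-→d12:-→d13:-→d14:-→d15:-→d16:-  best=H0

== LOOKUPS ==
["H2","H0"]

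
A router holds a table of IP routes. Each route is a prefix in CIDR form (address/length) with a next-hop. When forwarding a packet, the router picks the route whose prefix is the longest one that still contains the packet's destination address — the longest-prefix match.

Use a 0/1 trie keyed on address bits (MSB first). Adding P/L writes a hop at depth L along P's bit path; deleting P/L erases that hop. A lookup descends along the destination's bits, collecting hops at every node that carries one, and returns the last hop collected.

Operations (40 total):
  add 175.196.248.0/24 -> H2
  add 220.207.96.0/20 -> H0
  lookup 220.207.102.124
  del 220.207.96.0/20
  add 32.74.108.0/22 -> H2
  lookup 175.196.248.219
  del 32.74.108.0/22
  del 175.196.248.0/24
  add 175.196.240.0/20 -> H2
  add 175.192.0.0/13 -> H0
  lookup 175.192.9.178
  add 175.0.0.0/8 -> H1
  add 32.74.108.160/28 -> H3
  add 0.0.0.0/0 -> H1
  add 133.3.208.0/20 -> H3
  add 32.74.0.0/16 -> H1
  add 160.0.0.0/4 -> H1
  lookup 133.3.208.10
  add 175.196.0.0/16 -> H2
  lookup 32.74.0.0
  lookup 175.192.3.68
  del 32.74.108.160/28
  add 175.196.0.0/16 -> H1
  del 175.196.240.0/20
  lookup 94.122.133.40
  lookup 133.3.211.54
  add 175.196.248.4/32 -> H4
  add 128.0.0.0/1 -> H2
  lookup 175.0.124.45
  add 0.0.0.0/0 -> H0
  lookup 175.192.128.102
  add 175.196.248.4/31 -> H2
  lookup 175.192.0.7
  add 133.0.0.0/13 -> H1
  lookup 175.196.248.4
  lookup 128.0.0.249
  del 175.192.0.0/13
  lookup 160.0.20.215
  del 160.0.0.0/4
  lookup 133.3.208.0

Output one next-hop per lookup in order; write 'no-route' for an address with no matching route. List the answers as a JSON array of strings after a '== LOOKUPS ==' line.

Process each operation:
  + 175.196.248.0/24 (H2) depth=24
  + 220.207.96.0/20 (H0) depth=20
  lookup 220.207.102.124: bits 11011100110011110110 walk d0:-→d1:-→d2:-→d3:-→d4:-→d5:-→d6:-→d7:-→d8:-→d9:-→d10:-→d11:-→d12:-→d13:-→d14:-→d15:-→d16:-→d17:-→d18:-→d19:-→d20:H0 -> H0
  - 220.207.96.0/20 clear@20
  + 32.74.108.0/22 (H2) depth=22
  lookup 175.196.248.219: bits 101011111100010011111000 walk d0:-→d1:-→d2:-→d3:-→d4:-→d5:-→d6:-→d7:-→d8:-→d9:-→d10:-→d11:-→d12:-→d13:-→d14:-→d15:-→d16:-→d17:-→d18:-→d19:-→d20:-→d21:-→d22:-→d23:-→d24:H2 -> H2
  - 32.74.108.0/22 clear@22
  - 175.196.248.0/24 clear@24
  + 175.196.240.0/20 (H2) depth=20
  + 175.192.0.0/13 (H0) depth=13
  lookup 175.192.9.178: bits 1010111111000 walk d0:-→d1:-→d2:-→d3:-→d4:-→d5:-→d6:-→d7:-→d8:-→d9:-→d10:-→d11:-→d12:-→d13:H0 -> H0
  + 175.0.0.0/8 (H1) depth=8
  + 32.74.108.160/28 (H3) depth=28
  + 0.0.0.0/0 (H1) depth=0
  + 133.3.208.0/20 (H3) depth=20
  + 32.74.0.0/16 (H1) depth=16
  + 160.0.0.0/4 (H1) depth=4
  lookup 133.3.208.10: bits 10000101000000111101 walk d0:H1→d1:-→d2:-→d3:-→d4:-→d5:-→d6:-→d7:-→d8:-→d9:-→d10:-→d11:-→d12:-→d13:-→d14:-→d15:-→d16:-→d17:-→d18:-→d19:-→d20:H3 -> H3
  + 175.196.0.0/16 (H2) depth=16
  lookup 32.74.0.0: bits 00100000010010100 walk d0:H1→d1:-→d2:-→d3:-→d4:-→d5:-→d6:-→d7:-→d8:-→d9:-→d10:-→d11:-→d12:-→d13:-→d14:-→d15:-→d16:H1→d17:- -> H1
  lookup 175.192.3.68: bits 1010111111000 walk d0:H1→d1:-→d2:-→d3:-→d4:H1→d5:-→d6:-→d7:-→d8:H1→d9:-→d10:-→d11:-→d12:-→d13:H0 -> H0
  - 32.74.108.160/28 clear@28
  + 175.196.0.0/16 (H1) depth=16
  - 175.196.240.0/20 clear@20
  lookup 94.122.133.40: bits 0 walk d0:H1→d1:- -> H1
  lookup 133.3.211.54: bits 10000101000000111101 walk d0:H1→d1:-→d2:-→d3:-→d4:-→d5:-→d6:-→d7:-→d8:-→d9:-→d10:-→d11:-→d12:-→d13:-→d14:-→d15:-→d16:-→d17:-→d18:-→d19:-→d20:H3 -> H3
  + 175.196.248.4/32 (H4) depth=32
  + 128.0.0.0/1 (H2) depth=1
  lookup 175.0.124.45: bits 10101111 walk d0:H1→d1:H2→d2:-→d3:-→d4:H1→d5:-→d6:-→d7:-→d8:H1 -> H1
  + 0.0.0.0/0 (H0) depth=0
  lookup 175.192.128.102: bits 1010111111000 walk d0:H0→d1:H2→d2:-→d3:-→d4:H1→d5:-→d6:-→d7:-→d8:H1→d9:-→d10:-→d11:-→d12:-→d13:H0 -> H0
  + 175.196.248.4/31 (H2) depth=31
  lookup 175.192.0.7: bits 1010111111000 walk d0:H0→d1:H2→d2:-→d3:-→d4:H1→d5:-→d6:-→d7:-→d8:H1→d9:-→d10:-→d11:-→d12:-→d13:H0 -> H0
  + 133.0.0.0/13 (H1) depth=13
  lookup 175.196.248.4: bits 10101111110001001111100000000100 walk d0:H0→d1:H2→d2:-→d3:-→d4:H1→d5:-→d6:-→d7:-→d8:H1→d9:-→d10:-→d11:-→d12:-→d13:H0→d14:-→d15:-→d16:H1→d17:-→d18:-→d19:-→d20:-→d21:-→d22:-→d23:-→d24:-→d25:-→d26:-→d27:-→d28:-→d29:-→d30:-→d31:H2→d32:H4 -> H4
  lookup 128.0.0.249: bits 10000 walk d0:H0→d1:H2→d2:-→d3:-→d4:-→d5:- -> H2
  - 175.192.0.0/13 clear@13
  lookup 160.0.20.215: bits 1010 walk d0:H0→d1:H2→d2:-→d3:-→d4:H1 -> H1
  - 160.0.0.0/4 clear@4
  lookup 133.3.208.0: bits 10000101000000111101 walk d0:H0→d1:H2→d2:-→d3:-→d4:-→d5:-→d6:-→d7:-→d8:-→d9:-→d10:-→d11:-→d12:-→d13:H1→d14:-→d15:-→d16:-→d17:-→d18:-→d19:-→d20:H3 -> H3

== LOOKUPS ==
["H0","H2","H0","H3","H1","H0","H1","H3","H1","H0","H0","H4","H2","H1","H3"]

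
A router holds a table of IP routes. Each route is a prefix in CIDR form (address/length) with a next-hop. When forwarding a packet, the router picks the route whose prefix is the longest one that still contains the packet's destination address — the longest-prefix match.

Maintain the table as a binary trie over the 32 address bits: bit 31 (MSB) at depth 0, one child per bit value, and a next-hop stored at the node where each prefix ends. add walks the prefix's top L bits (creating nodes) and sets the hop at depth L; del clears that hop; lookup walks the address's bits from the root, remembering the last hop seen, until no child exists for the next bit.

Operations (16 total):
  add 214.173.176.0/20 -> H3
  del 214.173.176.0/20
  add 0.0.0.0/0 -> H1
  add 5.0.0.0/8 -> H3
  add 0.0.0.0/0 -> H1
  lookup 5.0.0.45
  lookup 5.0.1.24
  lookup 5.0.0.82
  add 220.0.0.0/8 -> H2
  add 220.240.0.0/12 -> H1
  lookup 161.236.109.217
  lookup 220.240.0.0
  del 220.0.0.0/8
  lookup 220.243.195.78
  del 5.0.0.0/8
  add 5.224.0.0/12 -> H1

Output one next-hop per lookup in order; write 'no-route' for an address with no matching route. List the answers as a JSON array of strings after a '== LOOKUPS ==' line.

Trace:
  + 214.173.176.0/20 (H3) depth=20
  - 214.173.176.0/20 clear@20
  + 0.0.0.0/0 (H1) depth=0
  + 5.0.0.0/8 (H3) depth=8
  + 0.0.0.0/0 (H1) depth=0
  lookup 5.0.0.45: bits 00000101 walk d0:H1→d1:-→d2:-→d3:-→d4:-→d5:-→d6:-→d7:-→d8:H3 -> H3
  lookup 5.0.1.24: bits 00000101 walk d0:H1→d1:-→d2:-→d3:-→d4:-→d5:-→d6:-→d7:-→d8:H3 -> H3
  lookup 5.0.0.82: bits 00000101 walk d0:H1→d1:-→d2:-→d3:-→d4:-→d5:-→d6:-→d7:-→d8:H3 -> H3
  + 220.0.0.0/8 (H2) depth=8
  + 220.240.0.0/12 (H1) depth=12
  lookup 161.236.109.217: bits 1 walk d0:H1→d1:- -> H1
  lookup 220.240.0.0: bits 110111001111 walk d0:H1→d1:-→d2:-→d3:-→d4:-→d5:-→d6:-→d7:-→d8:H2→d9:-→d10:-→d11:-→d12:H1 -> H1
  - 220.0.0.0/8 clear@8
  lookup 220.243.195.78: bits 110111001111 walk d0:H1→d1:-→d2:-→d3:-→d4:-→d5:-→d6:-→d7:-→d8:-→d9:-→d10:-→d11:-→d12:H1 -> H1
  - 5.0.0.0/8 clear@8
  + 5.224.0.0/12 (H1) depth=12

== LOOKUPS ==
["H3","H3","H3","H1","H1","H1"]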